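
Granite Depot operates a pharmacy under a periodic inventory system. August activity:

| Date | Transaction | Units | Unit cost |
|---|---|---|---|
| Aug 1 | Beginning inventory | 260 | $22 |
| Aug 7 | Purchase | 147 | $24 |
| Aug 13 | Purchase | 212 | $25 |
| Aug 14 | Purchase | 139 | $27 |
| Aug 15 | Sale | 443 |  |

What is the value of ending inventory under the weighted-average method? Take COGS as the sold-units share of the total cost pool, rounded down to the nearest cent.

Aug 15, sell 443: 443/758 × $18,301.00 → $10,695.70
Ending inventory (cost pool remaining) = $7,605.30
Check: goods available $18,301.00 = COGS $10,695.70 + ending $7,605.30

Ending inventory = $7,605.30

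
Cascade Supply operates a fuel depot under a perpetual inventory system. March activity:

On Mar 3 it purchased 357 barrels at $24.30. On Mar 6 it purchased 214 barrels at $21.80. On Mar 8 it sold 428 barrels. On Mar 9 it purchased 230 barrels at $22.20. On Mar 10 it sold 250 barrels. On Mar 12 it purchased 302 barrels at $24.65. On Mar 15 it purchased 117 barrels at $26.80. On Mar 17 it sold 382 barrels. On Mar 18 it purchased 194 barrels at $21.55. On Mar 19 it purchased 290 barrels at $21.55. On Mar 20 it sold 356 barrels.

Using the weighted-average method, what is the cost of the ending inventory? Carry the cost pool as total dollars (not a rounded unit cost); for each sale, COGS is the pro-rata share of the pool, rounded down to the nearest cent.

Ending inventory = $6,428.89

After Mar 3: 357 on hand, pool $8,675.10 (≈ $24.3000 each)
After Mar 6: 571 on hand, pool $13,340.30 (≈ $23.3630 each)
Mar 8, sell 428: 428/571 × $13,340.30 → $9,999.38
After Mar 9: 373 on hand, pool $8,446.92 (≈ $22.6459 each)
Mar 10, sell 250: 250/373 × $8,446.92 → $5,661.47
After Mar 12: 425 on hand, pool $10,229.75 (≈ $24.0700 each)
After Mar 15: 542 on hand, pool $13,365.35 (≈ $24.6593 each)
Mar 17, sell 382: 382/542 × $13,365.35 → $9,419.85
After Mar 18: 354 on hand, pool $8,126.20 (≈ $22.9554 each)
After Mar 19: 644 on hand, pool $14,375.70 (≈ $22.3225 each)
Mar 20, sell 356: 356/644 × $14,375.70 → $7,946.81
Total COGS = $9,999.38 + $5,661.47 + $9,419.85 + $7,946.81 = $33,027.51
Ending inventory (cost pool remaining) = $6,428.89
Check: goods available $39,456.40 = COGS $33,027.51 + ending $6,428.89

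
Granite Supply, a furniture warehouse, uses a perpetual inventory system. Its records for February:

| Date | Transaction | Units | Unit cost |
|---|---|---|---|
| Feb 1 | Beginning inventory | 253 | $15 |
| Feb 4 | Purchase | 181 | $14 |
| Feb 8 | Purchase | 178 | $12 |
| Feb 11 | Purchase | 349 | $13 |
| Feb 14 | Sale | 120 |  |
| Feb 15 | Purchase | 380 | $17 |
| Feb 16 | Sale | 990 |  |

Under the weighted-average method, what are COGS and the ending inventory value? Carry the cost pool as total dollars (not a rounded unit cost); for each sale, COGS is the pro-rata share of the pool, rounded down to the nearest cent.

After Feb 1: 253 on hand, pool $3,795.00 (≈ $15.0000 each)
After Feb 4: 434 on hand, pool $6,329.00 (≈ $14.5829 each)
After Feb 8: 612 on hand, pool $8,465.00 (≈ $13.8317 each)
After Feb 11: 961 on hand, pool $13,002.00 (≈ $13.5297 each)
Feb 14, sell 120: 120/961 × $13,002.00 → $1,623.55
After Feb 15: 1221 on hand, pool $17,838.45 (≈ $14.6097 each)
Feb 16, sell 990: 990/1221 × $17,838.45 → $14,463.60
Total COGS = $1,623.55 + $14,463.60 = $16,087.15
Ending inventory (cost pool remaining) = $3,374.85

COGS = $16,087.15; ending inventory = $3,374.85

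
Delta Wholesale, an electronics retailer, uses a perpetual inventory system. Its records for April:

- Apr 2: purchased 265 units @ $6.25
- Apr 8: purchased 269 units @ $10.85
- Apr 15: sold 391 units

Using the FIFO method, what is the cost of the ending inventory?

Apr 15, 391 sold [FIFO — oldest first]: 265 @ $6.25 + 126 @ $10.85 = $3,023.35
Ending inventory: 143 @ $10.85 = $1,551.55
Check: goods available $4,574.90 = COGS $3,023.35 + ending $1,551.55

Ending inventory = $1,551.55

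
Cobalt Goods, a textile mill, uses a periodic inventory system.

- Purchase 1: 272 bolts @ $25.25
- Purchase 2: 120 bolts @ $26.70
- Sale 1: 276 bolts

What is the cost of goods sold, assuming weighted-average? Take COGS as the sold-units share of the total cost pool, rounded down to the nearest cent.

Sale 1, sell 276: 276/392 × $10,072.00 → $7,091.51
Ending inventory (cost pool remaining) = $2,980.49

COGS = $7,091.51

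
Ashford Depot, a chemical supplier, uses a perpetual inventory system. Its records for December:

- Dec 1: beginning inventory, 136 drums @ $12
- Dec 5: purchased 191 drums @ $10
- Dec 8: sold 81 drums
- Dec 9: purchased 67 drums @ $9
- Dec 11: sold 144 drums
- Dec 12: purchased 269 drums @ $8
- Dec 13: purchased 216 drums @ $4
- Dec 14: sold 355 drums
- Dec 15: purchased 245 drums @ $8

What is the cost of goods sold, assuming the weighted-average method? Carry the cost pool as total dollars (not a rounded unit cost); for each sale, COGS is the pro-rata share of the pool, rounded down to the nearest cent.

COGS = $4,975.50

After Dec 1: 136 on hand, pool $1,632.00 (≈ $12.0000 each)
After Dec 5: 327 on hand, pool $3,542.00 (≈ $10.8318 each)
Dec 8, sell 81: 81/327 × $3,542.00 → $877.37
After Dec 9: 313 on hand, pool $3,267.63 (≈ $10.4397 each)
Dec 11, sell 144: 144/313 × $3,267.63 → $1,503.31
After Dec 12: 438 on hand, pool $3,916.32 (≈ $8.9414 each)
After Dec 13: 654 on hand, pool $4,780.32 (≈ $7.3094 each)
Dec 14, sell 355: 355/654 × $4,780.32 → $2,594.82
After Dec 15: 544 on hand, pool $4,145.50 (≈ $7.6204 each)
Total COGS = $877.37 + $1,503.31 + $2,594.82 = $4,975.50
Ending inventory (cost pool remaining) = $4,145.50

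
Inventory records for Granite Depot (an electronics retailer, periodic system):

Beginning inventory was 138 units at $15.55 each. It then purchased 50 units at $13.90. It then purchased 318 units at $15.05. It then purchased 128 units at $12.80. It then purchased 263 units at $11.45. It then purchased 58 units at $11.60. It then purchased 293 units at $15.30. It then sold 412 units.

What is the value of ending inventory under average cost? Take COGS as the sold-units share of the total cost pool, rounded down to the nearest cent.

Ending inventory = $11,677.38

Sale 1, sell 412: 412/1248 × $17,432.25 → $5,754.87
Ending inventory (cost pool remaining) = $11,677.38
Check: goods available $17,432.25 = COGS $5,754.87 + ending $11,677.38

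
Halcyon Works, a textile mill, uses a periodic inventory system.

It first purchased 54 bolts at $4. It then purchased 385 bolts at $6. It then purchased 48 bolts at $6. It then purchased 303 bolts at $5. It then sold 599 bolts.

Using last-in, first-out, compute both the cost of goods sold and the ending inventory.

Sale 1 (599) [LIFO — newest first]: 303 @ $5 + 48 @ $6 + 248 @ $6 = $3,291
Ending inventory: 54 @ $4 + 137 @ $6 = $1,038

COGS = $3,291; ending inventory = $1,038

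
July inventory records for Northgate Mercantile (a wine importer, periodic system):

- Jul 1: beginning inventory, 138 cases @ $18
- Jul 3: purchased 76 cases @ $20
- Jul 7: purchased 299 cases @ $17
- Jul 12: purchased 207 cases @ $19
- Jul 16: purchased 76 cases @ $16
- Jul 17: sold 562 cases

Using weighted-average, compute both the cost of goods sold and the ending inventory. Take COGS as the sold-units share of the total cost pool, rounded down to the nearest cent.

COGS = $10,051.04; ending inventory = $4,184.96

Jul 17, sell 562: 562/796 × $14,236.00 → $10,051.04
Ending inventory (cost pool remaining) = $4,184.96
Check: goods available $14,236.00 = COGS $10,051.04 + ending $4,184.96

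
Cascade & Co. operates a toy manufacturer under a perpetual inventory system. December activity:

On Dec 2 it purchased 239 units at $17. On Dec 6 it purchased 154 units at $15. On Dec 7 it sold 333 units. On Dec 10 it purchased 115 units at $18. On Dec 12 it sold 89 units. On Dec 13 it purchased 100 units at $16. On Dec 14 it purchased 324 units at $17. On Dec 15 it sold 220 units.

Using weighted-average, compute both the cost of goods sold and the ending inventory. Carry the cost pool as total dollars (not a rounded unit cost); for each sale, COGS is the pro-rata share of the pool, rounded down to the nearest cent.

After Dec 2: 239 on hand, pool $4,063.00 (≈ $17.0000 each)
After Dec 6: 393 on hand, pool $6,373.00 (≈ $16.2163 each)
Dec 7, sell 333: 333/393 × $6,373.00 → $5,400.02
After Dec 10: 175 on hand, pool $3,042.98 (≈ $17.3885 each)
Dec 12, sell 89: 89/175 × $3,042.98 → $1,547.57
After Dec 13: 186 on hand, pool $3,095.41 (≈ $16.6420 each)
After Dec 14: 510 on hand, pool $8,603.41 (≈ $16.8694 each)
Dec 15, sell 220: 220/510 × $8,603.41 → $3,711.27
Total COGS = $5,400.02 + $1,547.57 + $3,711.27 = $10,658.86
Ending inventory (cost pool remaining) = $4,892.14

COGS = $10,658.86; ending inventory = $4,892.14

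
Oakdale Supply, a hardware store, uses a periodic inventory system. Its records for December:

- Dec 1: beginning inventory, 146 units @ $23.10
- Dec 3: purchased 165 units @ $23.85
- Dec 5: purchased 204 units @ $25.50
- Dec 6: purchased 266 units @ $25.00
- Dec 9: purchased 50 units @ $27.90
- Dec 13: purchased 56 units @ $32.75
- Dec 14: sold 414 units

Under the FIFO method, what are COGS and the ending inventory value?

Dec 14, 414 sold [FIFO — oldest first]: 146 @ $23.10 + 165 @ $23.85 + 103 @ $25.50 = $9,934.35
Ending inventory: 101 @ $25.50 + 266 @ $25.00 + 50 @ $27.90 + 56 @ $32.75 = $12,454.50
Check: goods available $22,388.85 = COGS $9,934.35 + ending $12,454.50

COGS = $9,934.35; ending inventory = $12,454.50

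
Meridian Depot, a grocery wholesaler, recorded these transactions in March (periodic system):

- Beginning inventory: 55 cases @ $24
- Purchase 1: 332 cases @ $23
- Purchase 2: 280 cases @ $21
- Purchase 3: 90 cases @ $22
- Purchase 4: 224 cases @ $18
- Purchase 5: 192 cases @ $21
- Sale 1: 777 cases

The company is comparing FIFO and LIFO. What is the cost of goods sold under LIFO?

FIFO COGS: 55 @ $24 + 332 @ $23 + 280 @ $21 + 90 @ $22 + 20 @ $18 = $17,176
LIFO COGS: 192 @ $21 + 224 @ $18 + 90 @ $22 + 271 @ $21 = $15,735

COGS = $15,735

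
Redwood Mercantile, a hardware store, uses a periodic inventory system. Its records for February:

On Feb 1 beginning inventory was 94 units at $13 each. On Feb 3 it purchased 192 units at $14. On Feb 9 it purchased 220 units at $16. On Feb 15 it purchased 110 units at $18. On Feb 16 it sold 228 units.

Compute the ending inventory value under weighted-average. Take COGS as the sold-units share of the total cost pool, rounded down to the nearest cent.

Ending inventory = $5,927.08

Feb 16, sell 228: 228/616 × $9,410.00 → $3,482.92
Ending inventory (cost pool remaining) = $5,927.08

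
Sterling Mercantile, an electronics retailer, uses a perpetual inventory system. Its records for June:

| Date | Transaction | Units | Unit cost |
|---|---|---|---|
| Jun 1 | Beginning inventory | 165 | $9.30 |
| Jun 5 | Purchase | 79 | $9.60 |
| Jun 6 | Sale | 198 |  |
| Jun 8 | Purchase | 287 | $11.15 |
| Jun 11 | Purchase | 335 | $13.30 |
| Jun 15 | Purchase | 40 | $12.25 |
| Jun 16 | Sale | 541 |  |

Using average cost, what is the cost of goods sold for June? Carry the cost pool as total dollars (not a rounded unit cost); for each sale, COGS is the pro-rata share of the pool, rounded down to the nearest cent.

After Jun 1: 165 on hand, pool $1,534.50 (≈ $9.3000 each)
After Jun 5: 244 on hand, pool $2,292.90 (≈ $9.3971 each)
Jun 6, sell 198: 198/244 × $2,292.90 → $1,860.63
After Jun 8: 333 on hand, pool $3,632.32 (≈ $10.9079 each)
After Jun 11: 668 on hand, pool $8,087.82 (≈ $12.1075 each)
After Jun 15: 708 on hand, pool $8,577.82 (≈ $12.1156 each)
Jun 16, sell 541: 541/708 × $8,577.82 → $6,554.52
Total COGS = $1,860.63 + $6,554.52 = $8,415.15
Ending inventory (cost pool remaining) = $2,023.30
Check: goods available $10,438.45 = COGS $8,415.15 + ending $2,023.30

COGS = $8,415.15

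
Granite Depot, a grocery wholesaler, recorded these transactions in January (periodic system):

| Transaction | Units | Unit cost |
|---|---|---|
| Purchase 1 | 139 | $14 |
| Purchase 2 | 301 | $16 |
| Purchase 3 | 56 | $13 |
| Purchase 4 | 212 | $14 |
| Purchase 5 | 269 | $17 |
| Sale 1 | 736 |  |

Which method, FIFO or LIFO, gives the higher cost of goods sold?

FIFO COGS: 139 @ $14 + 301 @ $16 + 56 @ $13 + 212 @ $14 + 28 @ $17 = $10,934
LIFO COGS: 269 @ $17 + 212 @ $14 + 56 @ $13 + 199 @ $16 = $11,453

LIFO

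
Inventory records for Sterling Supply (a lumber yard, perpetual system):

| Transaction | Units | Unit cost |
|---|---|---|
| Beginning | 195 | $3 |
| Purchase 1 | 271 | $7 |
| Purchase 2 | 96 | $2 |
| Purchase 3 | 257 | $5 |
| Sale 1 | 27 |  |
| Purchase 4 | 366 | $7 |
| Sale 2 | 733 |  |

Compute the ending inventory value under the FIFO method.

Ending inventory = $2,857

Sale 1 (27) [FIFO — oldest first]: 27 @ $3 = $81
Sale 2 (733) [FIFO — oldest first]: 168 @ $3 + 271 @ $7 + 96 @ $2 + 198 @ $5 = $3,583
Total COGS = $81 + $3,583 = $3,664
Ending inventory: 59 @ $5 + 366 @ $7 = $2,857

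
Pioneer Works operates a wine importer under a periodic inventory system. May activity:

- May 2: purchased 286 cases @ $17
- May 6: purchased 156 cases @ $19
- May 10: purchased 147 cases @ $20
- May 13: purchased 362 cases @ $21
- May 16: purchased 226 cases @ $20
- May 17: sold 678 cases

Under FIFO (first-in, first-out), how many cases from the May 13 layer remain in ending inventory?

273

May 17, 678 sold [FIFO — oldest first]: 286 @ $17 + 156 @ $19 + 147 @ $20 + 89 @ $21 = $12,635
Ending inventory: 273 @ $21 + 226 @ $20 = $10,253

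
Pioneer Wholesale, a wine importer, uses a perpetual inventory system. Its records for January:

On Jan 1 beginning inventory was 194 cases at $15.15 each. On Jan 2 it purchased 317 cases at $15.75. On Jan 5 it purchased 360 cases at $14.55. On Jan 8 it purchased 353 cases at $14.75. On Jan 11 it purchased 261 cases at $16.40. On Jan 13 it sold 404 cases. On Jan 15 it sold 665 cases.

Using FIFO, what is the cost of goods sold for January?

COGS = $16,090.35

Jan 13, 404 sold [FIFO — oldest first]: 194 @ $15.15 + 210 @ $15.75 = $6,246.60
Jan 15, 665 sold [FIFO — oldest first]: 107 @ $15.75 + 360 @ $14.55 + 198 @ $14.75 = $9,843.75
Total COGS = $6,246.60 + $9,843.75 = $16,090.35
Ending inventory: 155 @ $14.75 + 261 @ $16.40 = $6,566.65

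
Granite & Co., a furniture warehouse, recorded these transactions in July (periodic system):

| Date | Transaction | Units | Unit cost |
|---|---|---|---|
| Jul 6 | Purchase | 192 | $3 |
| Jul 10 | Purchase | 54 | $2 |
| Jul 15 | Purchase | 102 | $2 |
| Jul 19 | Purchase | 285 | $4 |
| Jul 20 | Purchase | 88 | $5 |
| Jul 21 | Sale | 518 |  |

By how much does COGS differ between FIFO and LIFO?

$302

FIFO COGS: 192 @ $3 + 54 @ $2 + 102 @ $2 + 170 @ $4 = $1,568
LIFO COGS: 88 @ $5 + 285 @ $4 + 102 @ $2 + 43 @ $2 = $1,870
Difference = |$1,568 − $1,870| = $302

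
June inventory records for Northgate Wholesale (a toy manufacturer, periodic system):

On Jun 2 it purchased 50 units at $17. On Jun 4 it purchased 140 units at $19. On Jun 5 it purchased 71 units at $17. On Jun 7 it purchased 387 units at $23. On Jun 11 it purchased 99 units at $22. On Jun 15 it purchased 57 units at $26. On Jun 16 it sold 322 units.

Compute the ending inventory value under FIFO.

Ending inventory = $11,158

Jun 16, 322 sold [FIFO — oldest first]: 50 @ $17 + 140 @ $19 + 71 @ $17 + 61 @ $23 = $6,120
Ending inventory: 326 @ $23 + 99 @ $22 + 57 @ $26 = $11,158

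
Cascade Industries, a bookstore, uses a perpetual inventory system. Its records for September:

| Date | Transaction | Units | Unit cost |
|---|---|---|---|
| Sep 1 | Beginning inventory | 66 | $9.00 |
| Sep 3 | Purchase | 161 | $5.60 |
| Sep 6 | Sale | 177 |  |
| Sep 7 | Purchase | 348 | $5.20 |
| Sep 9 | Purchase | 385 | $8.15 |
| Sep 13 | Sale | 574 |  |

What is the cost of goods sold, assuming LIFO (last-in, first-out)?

COGS = $5,166.15

Sep 6, 177 sold [LIFO — newest first]: 161 @ $5.60 + 16 @ $9.00 = $1,045.60
Sep 13, 574 sold [LIFO — newest first]: 385 @ $8.15 + 189 @ $5.20 = $4,120.55
Total COGS = $1,045.60 + $4,120.55 = $5,166.15
Ending inventory: 50 @ $9.00 + 159 @ $5.20 = $1,276.80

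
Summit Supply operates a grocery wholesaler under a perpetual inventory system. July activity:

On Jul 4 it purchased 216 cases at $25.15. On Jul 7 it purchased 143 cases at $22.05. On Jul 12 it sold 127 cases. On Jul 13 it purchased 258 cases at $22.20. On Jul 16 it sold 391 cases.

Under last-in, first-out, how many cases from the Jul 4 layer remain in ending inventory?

99

Jul 12, 127 sold [LIFO — newest first]: 127 @ $22.05 = $2,800.35
Jul 16, 391 sold [LIFO — newest first]: 258 @ $22.20 + 16 @ $22.05 + 117 @ $25.15 = $9,022.95
Total COGS = $2,800.35 + $9,022.95 = $11,823.30
Ending inventory: 99 @ $25.15 = $2,489.85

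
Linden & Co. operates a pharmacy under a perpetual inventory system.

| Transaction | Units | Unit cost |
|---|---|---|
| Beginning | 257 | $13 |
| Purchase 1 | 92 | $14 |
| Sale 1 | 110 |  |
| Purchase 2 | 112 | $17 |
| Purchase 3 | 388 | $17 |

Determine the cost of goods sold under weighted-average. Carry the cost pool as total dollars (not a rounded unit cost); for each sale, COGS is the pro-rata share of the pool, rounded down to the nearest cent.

After Beginning: 257 on hand, pool $3,341.00 (≈ $13.0000 each)
After Purchase 1: 349 on hand, pool $4,629.00 (≈ $13.2636 each)
Sale 1, sell 110: 110/349 × $4,629.00 → $1,458.99
After Purchase 2: 351 on hand, pool $5,074.01 (≈ $14.4559 each)
After Purchase 3: 739 on hand, pool $11,670.01 (≈ $15.7916 each)
Ending inventory (cost pool remaining) = $11,670.01

COGS = $1,458.99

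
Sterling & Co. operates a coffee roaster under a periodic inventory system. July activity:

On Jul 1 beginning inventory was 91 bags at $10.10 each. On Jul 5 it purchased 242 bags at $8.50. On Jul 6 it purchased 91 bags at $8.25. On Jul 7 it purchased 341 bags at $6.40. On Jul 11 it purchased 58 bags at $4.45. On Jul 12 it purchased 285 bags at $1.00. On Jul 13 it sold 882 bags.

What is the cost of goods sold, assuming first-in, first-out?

COGS = $6,226.35

Jul 13, 882 sold [FIFO — oldest first]: 91 @ $10.10 + 242 @ $8.50 + 91 @ $8.25 + 341 @ $6.40 + 58 @ $4.45 + 59 @ $1.00 = $6,226.35
Ending inventory: 226 @ $1.00 = $226.00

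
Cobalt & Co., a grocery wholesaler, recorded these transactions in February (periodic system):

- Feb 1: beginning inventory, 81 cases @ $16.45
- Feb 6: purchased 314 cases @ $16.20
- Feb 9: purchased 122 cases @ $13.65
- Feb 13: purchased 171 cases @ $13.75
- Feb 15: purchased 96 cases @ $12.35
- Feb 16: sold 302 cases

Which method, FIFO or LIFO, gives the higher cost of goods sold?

FIFO

FIFO COGS: 81 @ $16.45 + 221 @ $16.20 = $4,912.65
LIFO COGS: 96 @ $12.35 + 171 @ $13.75 + 35 @ $13.65 = $4,014.60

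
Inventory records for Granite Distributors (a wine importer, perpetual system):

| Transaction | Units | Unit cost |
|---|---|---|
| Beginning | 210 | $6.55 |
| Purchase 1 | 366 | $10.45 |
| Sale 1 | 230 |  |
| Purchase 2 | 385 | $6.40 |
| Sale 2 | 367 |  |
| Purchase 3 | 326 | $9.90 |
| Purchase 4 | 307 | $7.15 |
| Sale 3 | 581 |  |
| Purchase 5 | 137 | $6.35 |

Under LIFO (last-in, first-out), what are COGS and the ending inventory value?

Sale 1 (230) [LIFO — newest first]: 230 @ $10.45 = $2,403.50
Sale 2 (367) [LIFO — newest first]: 367 @ $6.40 = $2,348.80
Sale 3 (581) [LIFO — newest first]: 307 @ $7.15 + 274 @ $9.90 = $4,907.65
Total COGS = $2,403.50 + $2,348.80 + $4,907.65 = $9,659.95
Ending inventory: 210 @ $6.55 + 136 @ $10.45 + 18 @ $6.40 + 52 @ $9.90 + 137 @ $6.35 = $4,296.65
Check: goods available $13,956.60 = COGS $9,659.95 + ending $4,296.65

COGS = $9,659.95; ending inventory = $4,296.65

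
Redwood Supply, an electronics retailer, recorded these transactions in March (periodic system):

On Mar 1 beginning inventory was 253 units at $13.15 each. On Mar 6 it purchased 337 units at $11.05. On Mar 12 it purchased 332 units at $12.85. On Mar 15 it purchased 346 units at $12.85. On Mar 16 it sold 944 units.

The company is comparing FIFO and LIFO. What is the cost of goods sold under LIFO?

COGS = $11,651.60

FIFO COGS: 253 @ $13.15 + 337 @ $11.05 + 332 @ $12.85 + 22 @ $12.85 = $11,599.70
LIFO COGS: 346 @ $12.85 + 332 @ $12.85 + 266 @ $11.05 = $11,651.60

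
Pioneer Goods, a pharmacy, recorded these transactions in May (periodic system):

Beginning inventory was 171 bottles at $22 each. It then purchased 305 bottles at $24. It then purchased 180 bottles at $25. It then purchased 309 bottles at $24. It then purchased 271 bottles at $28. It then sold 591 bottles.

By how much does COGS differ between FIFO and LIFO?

$1,322

FIFO COGS: 171 @ $22 + 305 @ $24 + 115 @ $25 = $13,957
LIFO COGS: 271 @ $28 + 309 @ $24 + 11 @ $25 = $15,279
Difference = |$13,957 − $15,279| = $1,322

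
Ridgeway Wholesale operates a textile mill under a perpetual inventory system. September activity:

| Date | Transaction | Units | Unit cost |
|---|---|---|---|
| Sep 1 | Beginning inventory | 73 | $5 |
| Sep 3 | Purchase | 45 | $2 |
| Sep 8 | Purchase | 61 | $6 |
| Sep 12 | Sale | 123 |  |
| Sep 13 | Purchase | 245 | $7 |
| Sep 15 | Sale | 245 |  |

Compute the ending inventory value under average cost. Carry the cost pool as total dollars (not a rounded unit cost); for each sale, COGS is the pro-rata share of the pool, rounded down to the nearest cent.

After Sep 1: 73 on hand, pool $365.00 (≈ $5.0000 each)
After Sep 3: 118 on hand, pool $455.00 (≈ $3.8559 each)
After Sep 8: 179 on hand, pool $821.00 (≈ $4.5866 each)
Sep 12, sell 123: 123/179 × $821.00 → $564.15
After Sep 13: 301 on hand, pool $1,971.85 (≈ $6.5510 each)
Sep 15, sell 245: 245/301 × $1,971.85 → $1,604.99
Total COGS = $564.15 + $1,604.99 = $2,169.14
Ending inventory (cost pool remaining) = $366.86
Check: goods available $2,536.00 = COGS $2,169.14 + ending $366.86

Ending inventory = $366.86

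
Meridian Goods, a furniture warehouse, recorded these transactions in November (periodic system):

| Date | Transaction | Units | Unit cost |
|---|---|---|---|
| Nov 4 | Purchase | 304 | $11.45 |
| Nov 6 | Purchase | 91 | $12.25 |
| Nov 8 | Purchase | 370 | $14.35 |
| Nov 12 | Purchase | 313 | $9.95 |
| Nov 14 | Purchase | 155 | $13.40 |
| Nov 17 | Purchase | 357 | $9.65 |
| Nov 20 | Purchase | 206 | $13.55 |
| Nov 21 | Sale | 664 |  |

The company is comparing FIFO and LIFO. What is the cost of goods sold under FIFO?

COGS = $8,455.70

FIFO COGS: 304 @ $11.45 + 91 @ $12.25 + 269 @ $14.35 = $8,455.70
LIFO COGS: 206 @ $13.55 + 357 @ $9.65 + 101 @ $13.40 = $7,589.75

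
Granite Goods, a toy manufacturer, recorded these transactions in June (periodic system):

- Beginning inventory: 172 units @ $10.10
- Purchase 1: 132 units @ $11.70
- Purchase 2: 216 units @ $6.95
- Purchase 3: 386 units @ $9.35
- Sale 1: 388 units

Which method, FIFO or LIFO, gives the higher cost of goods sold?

FIFO COGS: 172 @ $10.10 + 132 @ $11.70 + 84 @ $6.95 = $3,865.40
LIFO COGS: 386 @ $9.35 + 2 @ $6.95 = $3,623.00

FIFO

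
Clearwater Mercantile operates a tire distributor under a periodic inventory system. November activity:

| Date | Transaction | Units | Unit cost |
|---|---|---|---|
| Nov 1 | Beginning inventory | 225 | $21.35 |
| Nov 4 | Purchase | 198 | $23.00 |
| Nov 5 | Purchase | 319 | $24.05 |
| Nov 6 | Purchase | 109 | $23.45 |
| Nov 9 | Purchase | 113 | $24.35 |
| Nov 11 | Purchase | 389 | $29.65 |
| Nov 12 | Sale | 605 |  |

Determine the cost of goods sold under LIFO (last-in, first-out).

COGS = $16,700.75

Nov 12, 605 sold [LIFO — newest first]: 389 @ $29.65 + 113 @ $24.35 + 103 @ $23.45 = $16,700.75
Ending inventory: 225 @ $21.35 + 198 @ $23.00 + 319 @ $24.05 + 6 @ $23.45 = $17,170.40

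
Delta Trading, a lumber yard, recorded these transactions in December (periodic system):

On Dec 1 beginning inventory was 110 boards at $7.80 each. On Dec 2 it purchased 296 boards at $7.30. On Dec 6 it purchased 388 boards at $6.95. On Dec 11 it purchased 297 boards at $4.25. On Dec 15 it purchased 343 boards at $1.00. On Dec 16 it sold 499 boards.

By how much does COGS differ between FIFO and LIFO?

FIFO COGS: 110 @ $7.80 + 296 @ $7.30 + 93 @ $6.95 = $3,665.15
LIFO COGS: 343 @ $1.00 + 156 @ $4.25 = $1,006.00
Difference = |$3,665.15 − $1,006.00| = $2,659.15

$2,659.15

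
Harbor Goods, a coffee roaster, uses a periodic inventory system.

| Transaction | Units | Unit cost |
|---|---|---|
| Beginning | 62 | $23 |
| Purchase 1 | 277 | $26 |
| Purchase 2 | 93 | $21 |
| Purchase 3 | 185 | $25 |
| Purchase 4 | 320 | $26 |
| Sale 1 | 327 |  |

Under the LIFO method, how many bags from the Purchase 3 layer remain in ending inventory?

Sale 1 (327) [LIFO — newest first]: 320 @ $26 + 7 @ $25 = $8,495
Ending inventory: 62 @ $23 + 277 @ $26 + 93 @ $21 + 178 @ $25 = $15,031

178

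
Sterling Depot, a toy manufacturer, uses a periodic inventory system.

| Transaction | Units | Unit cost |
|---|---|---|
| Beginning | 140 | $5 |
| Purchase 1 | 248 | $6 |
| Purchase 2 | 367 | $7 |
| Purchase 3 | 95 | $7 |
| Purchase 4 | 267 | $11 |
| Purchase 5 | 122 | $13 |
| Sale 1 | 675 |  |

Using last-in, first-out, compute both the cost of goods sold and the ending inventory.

Sale 1 (675) [LIFO — newest first]: 122 @ $13 + 267 @ $11 + 95 @ $7 + 191 @ $7 = $6,525
Ending inventory: 140 @ $5 + 248 @ $6 + 176 @ $7 = $3,420

COGS = $6,525; ending inventory = $3,420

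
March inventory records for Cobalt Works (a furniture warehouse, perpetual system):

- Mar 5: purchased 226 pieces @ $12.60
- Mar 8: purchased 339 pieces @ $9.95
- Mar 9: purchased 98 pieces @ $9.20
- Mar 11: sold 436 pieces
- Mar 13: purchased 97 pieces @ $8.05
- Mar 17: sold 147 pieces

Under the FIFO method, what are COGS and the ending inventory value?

COGS = $6,386.25; ending inventory = $1,516.85

Mar 11, 436 sold [FIFO — oldest first]: 226 @ $12.60 + 210 @ $9.95 = $4,937.10
Mar 17, 147 sold [FIFO — oldest first]: 129 @ $9.95 + 18 @ $9.20 = $1,449.15
Total COGS = $4,937.10 + $1,449.15 = $6,386.25
Ending inventory: 80 @ $9.20 + 97 @ $8.05 = $1,516.85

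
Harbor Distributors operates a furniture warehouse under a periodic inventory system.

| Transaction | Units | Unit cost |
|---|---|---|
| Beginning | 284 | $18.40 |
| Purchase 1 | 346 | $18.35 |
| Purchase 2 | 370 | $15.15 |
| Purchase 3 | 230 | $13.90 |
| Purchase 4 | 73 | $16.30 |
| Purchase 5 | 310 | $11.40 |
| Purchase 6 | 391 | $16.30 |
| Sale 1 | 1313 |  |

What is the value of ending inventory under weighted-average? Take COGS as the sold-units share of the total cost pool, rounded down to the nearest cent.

Ending inventory = $10,852.70

Sale 1, sell 1313: 1313/2004 × $31,474.40 → $20,621.70
Ending inventory (cost pool remaining) = $10,852.70
Check: goods available $31,474.40 = COGS $20,621.70 + ending $10,852.70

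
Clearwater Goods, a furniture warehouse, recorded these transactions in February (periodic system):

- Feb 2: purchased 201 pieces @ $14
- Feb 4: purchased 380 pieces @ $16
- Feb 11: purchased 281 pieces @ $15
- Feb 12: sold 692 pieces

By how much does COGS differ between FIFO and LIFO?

$170

FIFO COGS: 201 @ $14 + 380 @ $16 + 111 @ $15 = $10,559
LIFO COGS: 281 @ $15 + 380 @ $16 + 31 @ $14 = $10,729
Difference = |$10,559 − $10,729| = $170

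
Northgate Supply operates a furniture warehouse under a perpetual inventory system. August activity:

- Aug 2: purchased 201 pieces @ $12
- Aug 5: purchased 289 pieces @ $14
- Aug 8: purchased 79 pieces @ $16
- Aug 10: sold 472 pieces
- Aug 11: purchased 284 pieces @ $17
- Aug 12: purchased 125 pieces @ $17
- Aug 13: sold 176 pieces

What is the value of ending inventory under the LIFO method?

Ending inventory = $5,125

Aug 10, 472 sold [LIFO — newest first]: 79 @ $16 + 289 @ $14 + 104 @ $12 = $6,558
Aug 13, 176 sold [LIFO — newest first]: 125 @ $17 + 51 @ $17 = $2,992
Total COGS = $6,558 + $2,992 = $9,550
Ending inventory: 97 @ $12 + 233 @ $17 = $5,125
Check: goods available $14,675 = COGS $9,550 + ending $5,125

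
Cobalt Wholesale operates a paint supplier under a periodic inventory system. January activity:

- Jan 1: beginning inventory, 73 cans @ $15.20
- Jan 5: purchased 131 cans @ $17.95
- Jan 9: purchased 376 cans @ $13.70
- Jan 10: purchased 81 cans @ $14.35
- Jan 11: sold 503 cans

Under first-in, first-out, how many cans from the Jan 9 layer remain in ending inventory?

Jan 11, 503 sold [FIFO — oldest first]: 73 @ $15.20 + 131 @ $17.95 + 299 @ $13.70 = $7,557.35
Ending inventory: 77 @ $13.70 + 81 @ $14.35 = $2,217.25
Check: goods available $9,774.60 = COGS $7,557.35 + ending $2,217.25

77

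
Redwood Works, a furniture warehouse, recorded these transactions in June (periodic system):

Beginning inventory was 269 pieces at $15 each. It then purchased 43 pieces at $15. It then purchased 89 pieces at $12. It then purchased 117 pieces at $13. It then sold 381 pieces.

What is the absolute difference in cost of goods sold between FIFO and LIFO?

$294

FIFO COGS: 269 @ $15 + 43 @ $15 + 69 @ $12 = $5,508
LIFO COGS: 117 @ $13 + 89 @ $12 + 43 @ $15 + 132 @ $15 = $5,214
Difference = |$5,508 − $5,214| = $294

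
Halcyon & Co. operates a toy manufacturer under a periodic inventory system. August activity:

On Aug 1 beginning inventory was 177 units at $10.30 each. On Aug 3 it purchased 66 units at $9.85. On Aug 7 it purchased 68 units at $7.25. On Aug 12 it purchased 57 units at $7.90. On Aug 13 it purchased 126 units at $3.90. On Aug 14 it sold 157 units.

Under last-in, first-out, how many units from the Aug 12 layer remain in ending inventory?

Aug 14, 157 sold [LIFO — newest first]: 126 @ $3.90 + 31 @ $7.90 = $736.30
Ending inventory: 177 @ $10.30 + 66 @ $9.85 + 68 @ $7.25 + 26 @ $7.90 = $3,171.60

26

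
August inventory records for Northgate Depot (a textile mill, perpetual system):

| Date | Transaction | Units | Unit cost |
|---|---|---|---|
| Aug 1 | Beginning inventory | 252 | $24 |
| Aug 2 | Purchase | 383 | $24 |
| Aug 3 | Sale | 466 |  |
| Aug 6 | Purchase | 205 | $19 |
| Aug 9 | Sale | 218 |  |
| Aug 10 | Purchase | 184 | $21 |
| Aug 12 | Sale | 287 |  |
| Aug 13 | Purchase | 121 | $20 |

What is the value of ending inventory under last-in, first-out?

Aug 3, 466 sold [LIFO — newest first]: 383 @ $24 + 83 @ $24 = $11,184
Aug 9, 218 sold [LIFO — newest first]: 205 @ $19 + 13 @ $24 = $4,207
Aug 12, 287 sold [LIFO — newest first]: 184 @ $21 + 103 @ $24 = $6,336
Total COGS = $11,184 + $4,207 + $6,336 = $21,727
Ending inventory: 53 @ $24 + 121 @ $20 = $3,692

Ending inventory = $3,692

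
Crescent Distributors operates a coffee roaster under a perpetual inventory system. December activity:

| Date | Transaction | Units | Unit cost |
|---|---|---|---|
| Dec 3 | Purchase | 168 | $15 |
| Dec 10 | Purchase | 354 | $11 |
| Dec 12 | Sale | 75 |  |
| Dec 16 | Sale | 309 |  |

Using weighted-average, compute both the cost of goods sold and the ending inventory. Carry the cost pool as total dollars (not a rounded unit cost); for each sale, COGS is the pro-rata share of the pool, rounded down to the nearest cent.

After Dec 3: 168 on hand, pool $2,520.00 (≈ $15.0000 each)
After Dec 10: 522 on hand, pool $6,414.00 (≈ $12.2874 each)
Dec 12, sell 75: 75/522 × $6,414.00 → $921.55
Dec 16, sell 309: 309/447 × $5,492.45 → $3,796.79
Total COGS = $921.55 + $3,796.79 = $4,718.34
Ending inventory (cost pool remaining) = $1,695.66

COGS = $4,718.34; ending inventory = $1,695.66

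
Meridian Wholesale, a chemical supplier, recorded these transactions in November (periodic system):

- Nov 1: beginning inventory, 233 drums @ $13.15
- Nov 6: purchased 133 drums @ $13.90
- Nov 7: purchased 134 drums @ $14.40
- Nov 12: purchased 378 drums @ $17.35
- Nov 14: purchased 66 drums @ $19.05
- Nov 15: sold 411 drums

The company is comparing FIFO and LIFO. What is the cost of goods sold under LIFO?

COGS = $7,243.05

FIFO COGS: 233 @ $13.15 + 133 @ $13.90 + 45 @ $14.40 = $5,560.65
LIFO COGS: 66 @ $19.05 + 345 @ $17.35 = $7,243.05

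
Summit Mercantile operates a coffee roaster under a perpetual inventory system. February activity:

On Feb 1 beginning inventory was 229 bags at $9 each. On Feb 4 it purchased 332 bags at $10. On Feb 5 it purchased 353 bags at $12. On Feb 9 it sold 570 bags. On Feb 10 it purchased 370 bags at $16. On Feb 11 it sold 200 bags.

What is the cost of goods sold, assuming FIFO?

Feb 9, 570 sold [FIFO — oldest first]: 229 @ $9 + 332 @ $10 + 9 @ $12 = $5,489
Feb 11, 200 sold [FIFO — oldest first]: 200 @ $12 = $2,400
Total COGS = $5,489 + $2,400 = $7,889
Ending inventory: 144 @ $12 + 370 @ $16 = $7,648

COGS = $7,889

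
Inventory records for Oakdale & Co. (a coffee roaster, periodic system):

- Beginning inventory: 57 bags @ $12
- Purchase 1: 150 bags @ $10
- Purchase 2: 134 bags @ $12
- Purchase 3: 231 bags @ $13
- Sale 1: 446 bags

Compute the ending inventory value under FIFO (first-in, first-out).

Sale 1 (446) [FIFO — oldest first]: 57 @ $12 + 150 @ $10 + 134 @ $12 + 105 @ $13 = $5,157
Ending inventory: 126 @ $13 = $1,638
Check: goods available $6,795 = COGS $5,157 + ending $1,638

Ending inventory = $1,638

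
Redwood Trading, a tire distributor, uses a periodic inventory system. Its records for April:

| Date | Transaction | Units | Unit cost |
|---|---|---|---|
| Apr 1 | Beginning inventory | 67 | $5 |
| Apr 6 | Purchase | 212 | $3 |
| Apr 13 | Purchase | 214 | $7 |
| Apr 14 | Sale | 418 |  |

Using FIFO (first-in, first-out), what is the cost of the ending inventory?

Ending inventory = $525

Apr 14, 418 sold [FIFO — oldest first]: 67 @ $5 + 212 @ $3 + 139 @ $7 = $1,944
Ending inventory: 75 @ $7 = $525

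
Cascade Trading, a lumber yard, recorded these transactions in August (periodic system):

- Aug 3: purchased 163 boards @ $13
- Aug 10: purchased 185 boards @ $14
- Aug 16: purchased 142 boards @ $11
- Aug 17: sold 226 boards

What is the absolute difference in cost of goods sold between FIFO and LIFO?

FIFO COGS: 163 @ $13 + 63 @ $14 = $3,001
LIFO COGS: 142 @ $11 + 84 @ $14 = $2,738
Difference = |$3,001 − $2,738| = $263

$263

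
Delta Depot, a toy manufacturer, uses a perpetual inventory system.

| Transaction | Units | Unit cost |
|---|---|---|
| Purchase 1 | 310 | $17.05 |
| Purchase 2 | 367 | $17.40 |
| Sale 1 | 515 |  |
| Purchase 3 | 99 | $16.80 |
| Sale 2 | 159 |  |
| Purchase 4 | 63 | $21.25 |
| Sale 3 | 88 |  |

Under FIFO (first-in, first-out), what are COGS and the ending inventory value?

COGS = $13,099.30; ending inventory = $1,573.95

Sale 1 (515) [FIFO — oldest first]: 310 @ $17.05 + 205 @ $17.40 = $8,852.50
Sale 2 (159) [FIFO — oldest first]: 159 @ $17.40 = $2,766.60
Sale 3 (88) [FIFO — oldest first]: 3 @ $17.40 + 85 @ $16.80 = $1,480.20
Total COGS = $8,852.50 + $2,766.60 + $1,480.20 = $13,099.30
Ending inventory: 14 @ $16.80 + 63 @ $21.25 = $1,573.95
Check: goods available $14,673.25 = COGS $13,099.30 + ending $1,573.95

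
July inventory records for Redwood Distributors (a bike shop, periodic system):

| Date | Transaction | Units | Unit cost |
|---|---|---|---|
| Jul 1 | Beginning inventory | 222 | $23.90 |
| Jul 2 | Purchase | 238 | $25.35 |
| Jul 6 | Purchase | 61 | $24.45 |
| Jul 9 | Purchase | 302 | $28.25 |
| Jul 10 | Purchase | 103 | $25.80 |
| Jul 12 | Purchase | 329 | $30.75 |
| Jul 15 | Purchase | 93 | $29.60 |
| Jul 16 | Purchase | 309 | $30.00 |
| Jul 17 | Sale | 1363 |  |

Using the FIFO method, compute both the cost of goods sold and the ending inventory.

COGS = $37,339.00; ending inventory = $8,820.00

Jul 17, 1363 sold [FIFO — oldest first]: 222 @ $23.90 + 238 @ $25.35 + 61 @ $24.45 + 302 @ $28.25 + 103 @ $25.80 + 329 @ $30.75 + 93 @ $29.60 + 15 @ $30.00 = $37,339.00
Ending inventory: 294 @ $30.00 = $8,820.00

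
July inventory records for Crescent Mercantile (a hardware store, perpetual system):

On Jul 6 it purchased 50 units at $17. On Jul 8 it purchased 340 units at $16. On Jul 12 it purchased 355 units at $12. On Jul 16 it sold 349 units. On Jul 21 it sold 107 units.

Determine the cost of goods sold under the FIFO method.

Jul 16, 349 sold [FIFO — oldest first]: 50 @ $17 + 299 @ $16 = $5,634
Jul 21, 107 sold [FIFO — oldest first]: 41 @ $16 + 66 @ $12 = $1,448
Total COGS = $5,634 + $1,448 = $7,082
Ending inventory: 289 @ $12 = $3,468
Check: goods available $10,550 = COGS $7,082 + ending $3,468

COGS = $7,082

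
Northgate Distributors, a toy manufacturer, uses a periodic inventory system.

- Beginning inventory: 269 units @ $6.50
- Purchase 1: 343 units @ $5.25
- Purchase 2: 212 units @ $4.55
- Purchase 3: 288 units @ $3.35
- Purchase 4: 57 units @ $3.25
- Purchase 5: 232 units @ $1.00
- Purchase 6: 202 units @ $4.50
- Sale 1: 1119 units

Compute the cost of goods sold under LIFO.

COGS = $3,927.65

Sale 1 (1119) [LIFO — newest first]: 202 @ $4.50 + 232 @ $1.00 + 57 @ $3.25 + 288 @ $3.35 + 212 @ $4.55 + 128 @ $5.25 = $3,927.65
Ending inventory: 269 @ $6.50 + 215 @ $5.25 = $2,877.25
Check: goods available $6,804.90 = COGS $3,927.65 + ending $2,877.25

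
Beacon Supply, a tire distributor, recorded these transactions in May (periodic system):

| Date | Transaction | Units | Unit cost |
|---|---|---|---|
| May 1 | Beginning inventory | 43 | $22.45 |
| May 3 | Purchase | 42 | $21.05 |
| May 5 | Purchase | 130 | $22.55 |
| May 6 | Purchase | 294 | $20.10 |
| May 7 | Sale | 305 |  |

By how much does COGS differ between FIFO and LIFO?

FIFO COGS: 43 @ $22.45 + 42 @ $21.05 + 130 @ $22.55 + 90 @ $20.10 = $6,589.95
LIFO COGS: 294 @ $20.10 + 11 @ $22.55 = $6,157.45
Difference = |$6,589.95 − $6,157.45| = $432.50

$432.50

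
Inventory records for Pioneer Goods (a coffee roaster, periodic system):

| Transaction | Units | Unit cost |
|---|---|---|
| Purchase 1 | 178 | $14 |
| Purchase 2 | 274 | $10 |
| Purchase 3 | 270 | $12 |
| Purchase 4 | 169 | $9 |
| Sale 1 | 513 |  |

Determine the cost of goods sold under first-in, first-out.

COGS = $5,964

Sale 1 (513) [FIFO — oldest first]: 178 @ $14 + 274 @ $10 + 61 @ $12 = $5,964
Ending inventory: 209 @ $12 + 169 @ $9 = $4,029
Check: goods available $9,993 = COGS $5,964 + ending $4,029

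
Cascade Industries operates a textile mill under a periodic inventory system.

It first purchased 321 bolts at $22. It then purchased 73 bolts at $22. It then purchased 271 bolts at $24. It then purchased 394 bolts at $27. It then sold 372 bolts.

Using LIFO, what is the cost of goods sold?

COGS = $10,044

Sale 1 (372) [LIFO — newest first]: 372 @ $27 = $10,044
Ending inventory: 321 @ $22 + 73 @ $22 + 271 @ $24 + 22 @ $27 = $15,766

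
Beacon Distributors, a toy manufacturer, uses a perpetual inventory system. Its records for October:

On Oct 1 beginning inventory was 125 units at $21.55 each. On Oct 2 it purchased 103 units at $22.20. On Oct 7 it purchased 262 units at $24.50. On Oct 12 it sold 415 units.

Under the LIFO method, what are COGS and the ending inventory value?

Oct 12, 415 sold [LIFO — newest first]: 262 @ $24.50 + 103 @ $22.20 + 50 @ $21.55 = $9,783.10
Ending inventory: 75 @ $21.55 = $1,616.25

COGS = $9,783.10; ending inventory = $1,616.25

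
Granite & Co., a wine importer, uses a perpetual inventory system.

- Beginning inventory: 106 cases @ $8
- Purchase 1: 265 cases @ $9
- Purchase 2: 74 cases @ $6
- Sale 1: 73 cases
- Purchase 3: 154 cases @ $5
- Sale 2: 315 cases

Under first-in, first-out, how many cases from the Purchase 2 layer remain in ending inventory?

Sale 1 (73) [FIFO — oldest first]: 73 @ $8 = $584
Sale 2 (315) [FIFO — oldest first]: 33 @ $8 + 265 @ $9 + 17 @ $6 = $2,751
Total COGS = $584 + $2,751 = $3,335
Ending inventory: 57 @ $6 + 154 @ $5 = $1,112

57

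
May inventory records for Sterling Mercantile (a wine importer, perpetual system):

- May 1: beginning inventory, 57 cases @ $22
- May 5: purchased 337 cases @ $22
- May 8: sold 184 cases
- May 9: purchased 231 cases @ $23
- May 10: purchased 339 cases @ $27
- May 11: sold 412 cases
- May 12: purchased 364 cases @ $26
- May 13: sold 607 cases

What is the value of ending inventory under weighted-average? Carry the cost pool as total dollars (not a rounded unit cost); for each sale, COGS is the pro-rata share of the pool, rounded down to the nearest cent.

After May 1: 57 on hand, pool $1,254.00 (≈ $22.0000 each)
After May 5: 394 on hand, pool $8,668.00 (≈ $22.0000 each)
May 8, sell 184: 184/394 × $8,668.00 → $4,048.00
After May 9: 441 on hand, pool $9,933.00 (≈ $22.5238 each)
After May 10: 780 on hand, pool $19,086.00 (≈ $24.4692 each)
May 11, sell 412: 412/780 × $19,086.00 → $10,081.32
After May 12: 732 on hand, pool $18,468.68 (≈ $25.2304 each)
May 13, sell 607: 607/732 × $18,468.68 → $15,314.87
Total COGS = $4,048.00 + $10,081.32 + $15,314.87 = $29,444.19
Ending inventory (cost pool remaining) = $3,153.81

Ending inventory = $3,153.81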